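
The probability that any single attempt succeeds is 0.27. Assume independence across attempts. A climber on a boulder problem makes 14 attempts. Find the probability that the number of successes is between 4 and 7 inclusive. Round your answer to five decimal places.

0.53122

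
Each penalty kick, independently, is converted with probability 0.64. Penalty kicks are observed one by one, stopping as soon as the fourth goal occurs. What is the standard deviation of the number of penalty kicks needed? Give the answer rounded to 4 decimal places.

1.8750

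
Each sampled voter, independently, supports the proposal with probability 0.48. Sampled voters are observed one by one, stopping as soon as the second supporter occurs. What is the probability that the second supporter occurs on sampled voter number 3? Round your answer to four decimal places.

Y = trial on which the second success occurs; negative binomial, r=2, p=0.48.
P(Y=3) = C(2,1) · p^2 · (1−p)^1
= 2 · 0.2304 · 0.52 = 0.239616

0.2396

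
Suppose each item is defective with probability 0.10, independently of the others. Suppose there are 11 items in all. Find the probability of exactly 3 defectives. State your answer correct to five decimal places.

0.07103

X ~ Binomial(n=11, p=0.10).
P(X=3) = C(11,3) · p^3 · (1−p)^8
= 165 · 0.001 · 0.43047 = 0.0710271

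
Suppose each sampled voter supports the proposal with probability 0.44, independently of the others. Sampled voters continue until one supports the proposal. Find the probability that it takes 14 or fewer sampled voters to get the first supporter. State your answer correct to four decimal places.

Y = number of sampled voters to the first success; geometric, p = 0.44.
P(Y ≤ 14) = 1 − (1−p)^14 = 1 − 0.000298 = 0.999702

0.9997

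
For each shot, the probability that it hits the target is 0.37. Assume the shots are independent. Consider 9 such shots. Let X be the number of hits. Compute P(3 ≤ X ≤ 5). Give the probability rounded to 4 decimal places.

0.6380

X ~ Binomial(9, 0.37); P(3 ≤ X ≤ 5) = Σ C(9,k) p^k (1−p)^(9−k) over k:
  k=3: C(9,3)·0.37^3·0.63^6 = 0.266028
  k=4: C(9,4)·0.37^4·0.63^5 = 0.234358
  k=5: C(9,5)·0.37^5·0.63^4 = 0.137639
Total = 0.638025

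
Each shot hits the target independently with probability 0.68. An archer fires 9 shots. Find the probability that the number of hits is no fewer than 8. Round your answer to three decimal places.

X ~ Binomial(9, 0.68); P(X ≥ 8) = Σ C(9,k) p^k (1−p)^(9−k) over k:
  k=8: C(9,8)·0.68^8·0.32^1 = 0.13166
  k=9: C(9,9)·0.68^9·0.32^0 = 0.03109
Total = 0.16275

0.163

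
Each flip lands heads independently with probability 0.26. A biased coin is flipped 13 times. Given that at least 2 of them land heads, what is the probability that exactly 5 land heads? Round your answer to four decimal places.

X ~ Binomial(13, 0.26). Want P(X=5 | X≥2) = P(X=5) / P(X≥2).
P(X=5) = C(13,5)·0.26^5·0.74^8 = 0.137499
P(X≥2) = 1 − 0.019953 − 0.091138 = 0.888909
Ratio = 0.137499 / 0.888909 = 0.154683

0.1547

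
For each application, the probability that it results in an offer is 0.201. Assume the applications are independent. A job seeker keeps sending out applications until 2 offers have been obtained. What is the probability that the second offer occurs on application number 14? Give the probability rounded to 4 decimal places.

0.0356

Y = trial on which the second success occurs; negative binomial, r=2, p=0.201.
P(Y=14) = C(13,1) · p^2 · (1−p)^12
= 13 · 0.040401 · 0.067696 = 0.035555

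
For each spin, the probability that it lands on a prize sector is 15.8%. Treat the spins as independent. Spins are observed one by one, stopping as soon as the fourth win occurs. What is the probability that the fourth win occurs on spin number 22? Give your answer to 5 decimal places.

0.03751

Y = trial on which the fourth success occurs; negative binomial, r=4, p=0.158.
P(Y=22) = C(21,3) · p^4 · (1−p)^18
= 1330 · 0.0006232 · 0.04525 = 0.0375057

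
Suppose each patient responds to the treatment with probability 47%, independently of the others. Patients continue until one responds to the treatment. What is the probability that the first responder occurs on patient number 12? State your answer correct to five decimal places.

0.00044

Geometric (trials to first success), p = 0.47.
P(Y = 12) = (1−p)^11 · p = 0.0009269 · 0.47 = 0.0004356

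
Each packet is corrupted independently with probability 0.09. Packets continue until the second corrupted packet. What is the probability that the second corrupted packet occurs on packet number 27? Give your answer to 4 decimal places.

0.0199

Y = trial on which the second success occurs; negative binomial, r=2, p=0.09.
P(Y=27) = C(26,1) · p^2 · (1−p)^25
= 26 · 0.0081 · 0.094631 = 0.019929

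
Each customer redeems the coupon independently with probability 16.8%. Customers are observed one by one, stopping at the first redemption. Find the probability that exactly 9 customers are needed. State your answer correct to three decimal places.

Geometric (trials to first success), p = 0.168.
P(Y = 9) = (1−p)^8 · p = 0.22961 · 0.168 = 0.03857

0.039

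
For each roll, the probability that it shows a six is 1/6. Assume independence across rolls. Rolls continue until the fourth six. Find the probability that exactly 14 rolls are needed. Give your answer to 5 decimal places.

0.03564

Y = trial on which the fourth success occurs; negative binomial, r=4, p=0.166667.
P(Y=14) = C(13,3) · p^4 · (1−p)^10
= 286 · 0.0007716 · 0.16151 = 0.0356409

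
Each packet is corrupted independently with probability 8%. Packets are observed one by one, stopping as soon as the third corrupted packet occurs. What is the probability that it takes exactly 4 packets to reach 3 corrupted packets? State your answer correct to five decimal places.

0.00141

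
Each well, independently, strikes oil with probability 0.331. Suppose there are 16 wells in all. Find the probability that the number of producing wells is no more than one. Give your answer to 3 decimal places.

0.014

X ~ Binomial(16, 0.331); P(X ≤ 1) = Σ C(16,k) p^k (1−p)^(16−k) over k:
  k=0: C(16,0)·0.331^0·0.669^16 = 0.00161
  k=1: C(16,1)·0.331^1·0.669^15 = 0.01274
Total = 0.01435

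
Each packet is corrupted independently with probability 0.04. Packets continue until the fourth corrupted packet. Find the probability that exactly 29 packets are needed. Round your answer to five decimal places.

Y = trial on which the fourth success occurs; negative binomial, r=4, p=0.04.
P(Y=29) = C(28,3) · p^4 · (1−p)^25
= 3276 · 2.56e-06 · 0.3604 = 0.0030225

0.00302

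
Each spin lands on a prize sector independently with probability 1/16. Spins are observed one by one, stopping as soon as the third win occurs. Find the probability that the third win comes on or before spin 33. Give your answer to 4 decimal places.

Finishing within 33 spins ⇔ at least 3 successes in the first 33. With X ~ Binomial(33, 0.0625), P(Y ≤ 33) = 1 − P(X ≤ 2).
  k=0: C(33,0)·0.0625^0·0.9375^33 = 0.118864
  k=1: C(33,1)·0.0625^1·0.9375^32 = 0.261502
  k=2: C(33,2)·0.0625^2·0.9375^31 = 0.278935
1 − 0.659302 = 0.340698

0.3407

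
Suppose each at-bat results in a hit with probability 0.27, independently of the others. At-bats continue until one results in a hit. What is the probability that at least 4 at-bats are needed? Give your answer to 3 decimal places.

Y = number of at-bats to the first success; geometric, p = 0.27.
P(Y > 3) = P(first 3 all fail) = (1−p)^3 = 0.38902

0.389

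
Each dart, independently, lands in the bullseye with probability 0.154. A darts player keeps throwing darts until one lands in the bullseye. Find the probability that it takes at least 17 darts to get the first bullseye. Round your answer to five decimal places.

Y = number of darts to the first success; geometric, p = 0.154.
P(Y > 16) = P(first 16 all fail) = (1−p)^16 = 0.0688535

0.06885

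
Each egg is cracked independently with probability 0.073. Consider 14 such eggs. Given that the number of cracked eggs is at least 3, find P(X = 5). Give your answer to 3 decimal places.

0.027

X ~ Binomial(14, 0.073). Want P(X=5 | X≥3) = P(X=5) / P(X≥3).
P(X=5) = C(14,5)·0.073^5·0.927^9 = 0.00210
P(X≥3) = 1 − 0.34603 − 0.38149 − 0.19527 = 0.07720
Ratio = 0.00210 / 0.07720 = 0.02718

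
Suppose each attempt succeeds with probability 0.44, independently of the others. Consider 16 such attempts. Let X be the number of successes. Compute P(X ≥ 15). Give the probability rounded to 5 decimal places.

X ~ Binomial(16, 0.44); P(X ≥ 15) = Σ C(16,k) p^k (1−p)^(16−k) over k:
  k=15: C(16,15)·0.44^15·0.56^1 = 0.0000402
  k=16: C(16,16)·0.44^16·0.56^0 = 0.0000020
Total = 0.0000422

0.00004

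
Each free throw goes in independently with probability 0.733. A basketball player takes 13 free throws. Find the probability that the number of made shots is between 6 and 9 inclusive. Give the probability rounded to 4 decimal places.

X ~ Binomial(13, 0.733); P(6 ≤ X ≤ 9) = Σ C(13,k) p^k (1−p)^(13−k) over k:
  k=6: C(13,6)·0.733^6·0.267^7 = 0.025747
  k=7: C(13,7)·0.733^7·0.267^6 = 0.070683
  k=8: C(13,8)·0.733^8·0.267^5 = 0.145535
  k=9: C(13,9)·0.733^9·0.267^4 = 0.221966
Total = 0.463930

0.4639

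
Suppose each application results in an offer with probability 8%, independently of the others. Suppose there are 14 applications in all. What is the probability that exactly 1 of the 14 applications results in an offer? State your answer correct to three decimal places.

0.379

X ~ Binomial(n=14, p=0.08).
P(X=1) = C(14,1) · p^1 · (1−p)^13
= 14 · 0.08 · 0.33825 = 0.37884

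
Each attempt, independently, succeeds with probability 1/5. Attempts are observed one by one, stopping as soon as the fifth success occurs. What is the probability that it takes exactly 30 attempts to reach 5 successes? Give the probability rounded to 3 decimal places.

0.029

Y = trial on which the fifth success occurs; negative binomial, r=5, p=0.20.
P(Y=30) = C(29,4) · p^5 · (1−p)^25
= 23751 · 0.00032 · 0.0037779 = 0.02871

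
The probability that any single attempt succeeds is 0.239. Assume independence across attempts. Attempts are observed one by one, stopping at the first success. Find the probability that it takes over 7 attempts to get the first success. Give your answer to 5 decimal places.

0.14781

Y = number of attempts to the first success; geometric, p = 0.239.
P(Y > 7) = P(first 7 all fail) = (1−p)^7 = 0.1478062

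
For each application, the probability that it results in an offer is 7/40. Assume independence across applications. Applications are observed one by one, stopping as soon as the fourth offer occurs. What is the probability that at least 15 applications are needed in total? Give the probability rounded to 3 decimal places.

0.781

Needing more than 14 applications ⇔ fewer than 4 successes in the first 14. With X ~ Binomial(14, 0.175), P(Y > 14) = P(X ≤ 3).
  k=0: C(14,0)·0.175^0·0.825^14 = 0.06766
  k=1: C(14,1)·0.175^1·0.825^13 = 0.20094
  k=2: C(14,2)·0.175^2·0.825^12 = 0.27705
  k=3: C(14,3)·0.175^3·0.825^11 = 0.23508
P(X ≤ 3) = 0.78073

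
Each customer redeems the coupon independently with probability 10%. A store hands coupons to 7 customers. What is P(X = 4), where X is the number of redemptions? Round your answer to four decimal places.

X ~ Binomial(n=7, p=0.10).
P(X=4) = C(7,4) · p^4 · (1−p)^3
= 35 · 0.0001 · 0.729 = 0.002551

0.0026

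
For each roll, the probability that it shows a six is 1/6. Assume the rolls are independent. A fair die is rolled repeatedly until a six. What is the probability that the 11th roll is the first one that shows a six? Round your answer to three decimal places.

Geometric (trials to first success), p = 0.166667.
P(Y = 11) = (1−p)^10 · p = 0.16151 · 0.166667 = 0.02692

0.027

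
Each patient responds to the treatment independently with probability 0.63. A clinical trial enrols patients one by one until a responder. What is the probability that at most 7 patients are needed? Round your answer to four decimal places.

Y = number of patients to the first success; geometric, p = 0.63.
P(Y ≤ 7) = 1 − (1−p)^7 = 1 − 0.000949 = 0.999051

0.9991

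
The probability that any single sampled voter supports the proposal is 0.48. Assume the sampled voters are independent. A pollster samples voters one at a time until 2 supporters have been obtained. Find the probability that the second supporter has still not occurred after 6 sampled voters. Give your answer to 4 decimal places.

Needing more than 6 sampled voters ⇔ fewer than 2 successes in the first 6. With X ~ Binomial(6, 0.48), P(Y > 6) = P(X ≤ 1).
  k=0: C(6,0)·0.48^0·0.52^6 = 0.019771
  k=1: C(6,1)·0.48^1·0.52^5 = 0.109499
P(X ≤ 1) = 0.129269

0.1293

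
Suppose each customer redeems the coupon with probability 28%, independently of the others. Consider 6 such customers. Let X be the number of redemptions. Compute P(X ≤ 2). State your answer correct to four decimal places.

X ~ Binomial(6, 0.28); P(X ≤ 2) = Σ C(6,k) p^k (1−p)^(6−k) over k:
  k=0: C(6,0)·0.28^0·0.72^6 = 0.139314
  k=1: C(6,1)·0.28^1·0.72^5 = 0.325066
  k=2: C(6,2)·0.28^2·0.72^4 = 0.316037
Total = 0.780417

0.7804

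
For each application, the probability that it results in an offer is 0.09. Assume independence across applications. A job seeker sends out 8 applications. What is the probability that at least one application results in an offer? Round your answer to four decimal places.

P(at least one) = 1 − P(none) = 1 − (1 − 0.09)^8
= 1 − 0.470253 = 0.529747

0.5297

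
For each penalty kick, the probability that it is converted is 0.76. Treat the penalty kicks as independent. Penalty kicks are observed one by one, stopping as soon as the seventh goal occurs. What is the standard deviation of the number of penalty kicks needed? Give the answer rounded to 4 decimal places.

Y = total penalty kicks until the seventh success; negative binomial with r=7, p=0.76.
SD(Y) = √[r(1−p)/p²] = √(2.908587) = 1.705458

1.7055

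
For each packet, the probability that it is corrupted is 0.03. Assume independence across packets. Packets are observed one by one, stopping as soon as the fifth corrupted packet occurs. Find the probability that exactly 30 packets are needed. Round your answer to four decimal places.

0.0003

Y = trial on which the fifth success occurs; negative binomial, r=5, p=0.03.
P(Y=30) = C(29,4) · p^5 · (1−p)^25
= 23751 · 2.43e-08 · 0.46697 = 0.000270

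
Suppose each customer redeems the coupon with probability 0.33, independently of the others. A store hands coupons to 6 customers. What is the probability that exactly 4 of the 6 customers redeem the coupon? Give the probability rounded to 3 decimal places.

X ~ Binomial(n=6, p=0.33).
P(X=4) = C(6,4) · p^4 · (1−p)^2
= 15 · 0.011859 · 0.4489 = 0.07985

0.080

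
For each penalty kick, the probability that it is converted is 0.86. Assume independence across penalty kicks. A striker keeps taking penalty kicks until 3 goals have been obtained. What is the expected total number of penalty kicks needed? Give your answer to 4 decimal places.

3.4884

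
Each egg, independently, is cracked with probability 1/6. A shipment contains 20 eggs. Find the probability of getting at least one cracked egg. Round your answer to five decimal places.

P(at least one) = 1 − P(none) = 1 − (1 − 0.166667)^20
= 1 − 0.0260841 = 0.9739159

0.97392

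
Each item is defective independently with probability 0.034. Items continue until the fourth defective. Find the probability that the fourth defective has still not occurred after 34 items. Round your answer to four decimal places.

0.9725

Needing more than 34 items ⇔ fewer than 4 successes in the first 34. With X ~ Binomial(34, 0.034), P(Y > 34) = P(X ≤ 3).
  k=0: C(34,0)·0.034^0·0.966^34 = 0.308477
  k=1: C(34,1)·0.034^1·0.966^33 = 0.369150
  k=2: C(34,2)·0.034^2·0.966^32 = 0.214382
  k=3: C(34,3)·0.034^3·0.966^31 = 0.080486
P(X ≤ 3) = 0.972495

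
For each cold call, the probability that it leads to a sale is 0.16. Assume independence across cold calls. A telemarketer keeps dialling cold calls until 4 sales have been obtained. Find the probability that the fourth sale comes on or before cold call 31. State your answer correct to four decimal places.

Finishing within 31 cold calls ⇔ at least 4 successes in the first 31. With X ~ Binomial(31, 0.16), P(Y ≤ 31) = 1 − P(X ≤ 3).
  k=0: C(31,0)·0.16^0·0.84^31 = 0.004494
  k=1: C(31,1)·0.16^1·0.84^30 = 0.026538
  k=2: C(31,2)·0.16^2·0.84^29 = 0.075821
  k=3: C(31,3)·0.16^3·0.84^28 = 0.139608
1 − 0.246461 = 0.753539

0.7535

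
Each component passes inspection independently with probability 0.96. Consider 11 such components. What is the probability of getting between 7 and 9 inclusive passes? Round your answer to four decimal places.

0.0692

X ~ Binomial(11, 0.96); P(7 ≤ X ≤ 9) = Σ C(11,k) p^k (1−p)^(11−k) over k:
  k=7: C(11,7)·0.96^7·0.04^4 = 0.000635
  k=8: C(11,8)·0.96^8·0.04^3 = 0.007618
  k=9: C(11,9)·0.96^9·0.04^2 = 0.060943
Total = 0.069196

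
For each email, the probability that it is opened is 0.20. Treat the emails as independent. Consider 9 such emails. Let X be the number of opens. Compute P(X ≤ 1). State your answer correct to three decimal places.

0.436

X ~ Binomial(9, 0.20); P(X ≤ 1) = Σ C(9,k) p^k (1−p)^(9−k) over k:
  k=0: C(9,0)·0.20^0·0.80^9 = 0.13422
  k=1: C(9,1)·0.20^1·0.80^8 = 0.30199
Total = 0.43621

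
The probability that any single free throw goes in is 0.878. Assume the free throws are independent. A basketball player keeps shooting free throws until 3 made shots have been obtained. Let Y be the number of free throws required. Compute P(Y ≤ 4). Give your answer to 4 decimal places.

Finishing within 4 free throws ⇔ at least 3 successes in the first 4. With X ~ Binomial(4, 0.878), P(Y ≤ 4) = 1 − P(X ≤ 2).
  k=0: C(4,0)·0.878^0·0.122^4 = 0.000222
  k=1: C(4,1)·0.878^1·0.122^3 = 0.006377
  k=2: C(4,2)·0.878^2·0.122^2 = 0.068843
1 − 0.075442 = 0.924558

0.9246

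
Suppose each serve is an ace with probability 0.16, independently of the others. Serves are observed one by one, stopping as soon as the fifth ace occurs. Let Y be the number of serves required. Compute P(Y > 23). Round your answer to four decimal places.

Needing more than 23 serves ⇔ fewer than 5 successes in the first 23. With X ~ Binomial(23, 0.16), P(Y > 23) = P(X ≤ 4).
  k=0: C(23,0)·0.16^0·0.84^23 = 0.018131
  k=1: C(23,1)·0.16^1·0.84^22 = 0.079431
  k=2: C(23,2)·0.16^2·0.84^21 = 0.166428
  k=3: C(23,3)·0.16^3·0.84^20 = 0.221904
  k=4: C(23,4)·0.16^4·0.84^19 = 0.211337
P(X ≤ 4) = 0.697230

0.6972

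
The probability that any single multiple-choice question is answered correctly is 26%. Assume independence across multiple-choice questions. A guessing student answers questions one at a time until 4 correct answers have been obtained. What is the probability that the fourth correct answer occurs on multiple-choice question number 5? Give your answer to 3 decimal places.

Y = trial on which the fourth success occurs; negative binomial, r=4, p=0.26.
P(Y=5) = C(4,3) · p^4 · (1−p)^1
= 4 · 0.0045698 · 0.74 = 0.01353

0.014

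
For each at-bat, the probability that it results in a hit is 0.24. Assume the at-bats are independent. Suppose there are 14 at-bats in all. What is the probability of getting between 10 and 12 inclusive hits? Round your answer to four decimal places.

0.0002

X ~ Binomial(14, 0.24); P(10 ≤ X ≤ 12) = Σ C(14,k) p^k (1−p)^(14−k) over k:
  k=10: C(14,10)·0.24^10·0.76^4 = 0.000212
  k=11: C(14,11)·0.24^11·0.76^3 = 0.000024
  k=12: C(14,12)·0.24^12·0.76^2 = 0.000002
Total = 0.000238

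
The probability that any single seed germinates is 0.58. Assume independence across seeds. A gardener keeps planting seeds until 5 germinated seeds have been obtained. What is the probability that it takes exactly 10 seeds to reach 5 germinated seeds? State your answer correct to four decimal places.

0.1081

Y = trial on which the fifth success occurs; negative binomial, r=5, p=0.58.
P(Y=10) = C(9,4) · p^5 · (1−p)^5
= 126 · 0.065636 · 0.013069 = 0.108083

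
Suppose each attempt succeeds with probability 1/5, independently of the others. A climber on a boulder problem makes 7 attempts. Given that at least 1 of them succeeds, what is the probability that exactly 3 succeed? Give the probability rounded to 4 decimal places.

0.1451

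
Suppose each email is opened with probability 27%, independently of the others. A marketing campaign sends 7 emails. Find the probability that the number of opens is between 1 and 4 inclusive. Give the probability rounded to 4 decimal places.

0.8714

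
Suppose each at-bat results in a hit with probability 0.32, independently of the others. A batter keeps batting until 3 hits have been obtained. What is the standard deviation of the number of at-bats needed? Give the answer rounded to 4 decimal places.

4.4634

Y = total at-bats until the third success; negative binomial with r=3, p=0.32.
SD(Y) = √[r(1−p)/p²] = √(19.921875) = 4.463393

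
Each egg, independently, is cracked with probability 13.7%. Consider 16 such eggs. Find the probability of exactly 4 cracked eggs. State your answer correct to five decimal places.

X ~ Binomial(n=16, p=0.137).
P(X=4) = C(16,4) · p^4 · (1−p)^12
= 1820 · 0.00035228 · 0.17066 = 0.1094166

0.10942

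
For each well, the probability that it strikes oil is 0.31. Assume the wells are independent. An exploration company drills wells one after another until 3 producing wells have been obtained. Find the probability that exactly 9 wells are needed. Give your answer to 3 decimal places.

0.090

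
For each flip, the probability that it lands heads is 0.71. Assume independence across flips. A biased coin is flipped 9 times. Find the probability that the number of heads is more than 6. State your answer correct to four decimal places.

X ~ Binomial(9, 0.71); P(X ≥ 7) = Σ C(9,k) p^k (1−p)^(9−k) over k:
  k=7: C(9,7)·0.71^7·0.29^2 = 0.275364
  k=8: C(9,8)·0.71^8·0.29^1 = 0.168542
  k=9: C(9,9)·0.71^9·0.29^0 = 0.045849
Total = 0.489754

0.4898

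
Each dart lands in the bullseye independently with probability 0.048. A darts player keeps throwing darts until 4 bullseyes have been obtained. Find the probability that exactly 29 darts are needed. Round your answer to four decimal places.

0.0051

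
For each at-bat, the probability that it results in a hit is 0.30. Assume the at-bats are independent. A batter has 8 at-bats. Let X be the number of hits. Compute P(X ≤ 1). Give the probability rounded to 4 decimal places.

X ~ Binomial(8, 0.30); P(X ≤ 1) = Σ C(8,k) p^k (1−p)^(8−k) over k:
  k=0: C(8,0)·0.30^0·0.70^8 = 0.057648
  k=1: C(8,1)·0.30^1·0.70^7 = 0.197650
Total = 0.255298

0.2553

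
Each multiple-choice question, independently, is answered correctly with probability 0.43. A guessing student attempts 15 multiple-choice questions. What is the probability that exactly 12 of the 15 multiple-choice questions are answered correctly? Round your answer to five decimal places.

0.00337

X ~ Binomial(n=15, p=0.43).
P(X=12) = C(15,12) · p^12 · (1−p)^3
= 455 · 3.996e-05 · 0.18519 = 0.0033671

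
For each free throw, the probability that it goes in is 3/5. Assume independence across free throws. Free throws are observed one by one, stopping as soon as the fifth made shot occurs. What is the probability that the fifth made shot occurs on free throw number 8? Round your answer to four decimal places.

Y = trial on which the fifth success occurs; negative binomial, r=5, p=0.60.
P(Y=8) = C(7,4) · p^5 · (1−p)^3
= 35 · 0.07776 · 0.064 = 0.174182

0.1742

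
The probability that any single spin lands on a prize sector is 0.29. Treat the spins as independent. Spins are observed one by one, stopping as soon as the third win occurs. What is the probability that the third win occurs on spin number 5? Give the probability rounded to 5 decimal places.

0.07377

Y = trial on which the third success occurs; negative binomial, r=3, p=0.29.
P(Y=5) = C(4,2) · p^3 · (1−p)^2
= 6 · 0.024389 · 0.5041 = 0.0737670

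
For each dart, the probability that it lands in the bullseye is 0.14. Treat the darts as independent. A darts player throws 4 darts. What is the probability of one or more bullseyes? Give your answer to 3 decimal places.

0.453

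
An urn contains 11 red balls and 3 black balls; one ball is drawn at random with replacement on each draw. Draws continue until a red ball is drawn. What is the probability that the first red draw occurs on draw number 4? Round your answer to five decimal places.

0.00773

Geometric (trials to first success), p = 0.785714.
P(Y = 4) = (1−p)^3 · p = 0.0098397 · 0.785714 = 0.0077312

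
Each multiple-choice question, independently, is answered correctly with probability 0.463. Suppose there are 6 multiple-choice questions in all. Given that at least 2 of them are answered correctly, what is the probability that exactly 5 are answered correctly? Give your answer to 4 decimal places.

0.0805

X ~ Binomial(6, 0.463). Want P(X=5 | X≥2) = P(X=5) / P(X≥2).
P(X=5) = C(6,5)·0.463^5·0.537^1 = 0.068554
P(X≥2) = 1 − 0.023980 − 0.124052 = 0.851968
Ratio = 0.068554 / 0.851968 = 0.080465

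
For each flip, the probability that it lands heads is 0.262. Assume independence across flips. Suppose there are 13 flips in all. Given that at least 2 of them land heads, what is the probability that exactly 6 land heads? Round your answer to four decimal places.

X ~ Binomial(13, 0.262). Want P(X=6 | X≥2) = P(X=6) / P(X≥2).
P(X=6) = C(13,6)·0.262^6·0.738^7 = 0.066179
P(X≥2) = 1 − 0.019263 − 0.088904 = 0.891833
Ratio = 0.066179 / 0.891833 = 0.074206

0.0742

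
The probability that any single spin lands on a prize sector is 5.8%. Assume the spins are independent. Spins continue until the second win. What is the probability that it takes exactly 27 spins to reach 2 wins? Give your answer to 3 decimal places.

Y = trial on which the second success occurs; negative binomial, r=2, p=0.058.
P(Y=27) = C(26,1) · p^2 · (1−p)^25
= 26 · 0.003364 · 0.22453 = 0.01964

0.020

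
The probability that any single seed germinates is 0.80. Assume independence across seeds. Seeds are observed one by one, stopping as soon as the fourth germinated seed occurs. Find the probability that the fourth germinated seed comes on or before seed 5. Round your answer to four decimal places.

Finishing within 5 seeds ⇔ at least 4 successes in the first 5. With X ~ Binomial(5, 0.80), P(Y ≤ 5) = 1 − P(X ≤ 3).
  k=0: C(5,0)·0.80^0·0.20^5 = 0.000320
  k=1: C(5,1)·0.80^1·0.20^4 = 0.006400
  k=2: C(5,2)·0.80^2·0.20^3 = 0.051200
  k=3: C(5,3)·0.80^3·0.20^2 = 0.204800
1 − 0.262720 = 0.737280

0.7373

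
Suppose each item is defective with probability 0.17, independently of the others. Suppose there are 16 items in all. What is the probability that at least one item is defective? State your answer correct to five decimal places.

P(at least one) = 1 − P(none) = 1 − (1 − 0.17)^16
= 1 − 0.0507282 = 0.9492718

0.94927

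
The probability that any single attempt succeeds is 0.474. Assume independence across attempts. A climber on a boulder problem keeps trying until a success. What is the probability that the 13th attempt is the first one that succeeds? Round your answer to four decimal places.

0.0002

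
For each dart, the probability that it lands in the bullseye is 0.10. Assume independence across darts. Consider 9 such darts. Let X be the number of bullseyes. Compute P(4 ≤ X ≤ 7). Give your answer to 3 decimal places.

0.008

X ~ Binomial(9, 0.10); P(4 ≤ X ≤ 7) = Σ C(9,k) p^k (1−p)^(9−k) over k:
  k=4: C(9,4)·0.10^4·0.90^5 = 0.00744
  k=5: C(9,5)·0.10^5·0.90^4 = 0.00083
  k=6: C(9,6)·0.10^6·0.90^3 = 0.00006
  k=7: C(9,7)·0.10^7·0.90^2 = 0.00000
Total = 0.00833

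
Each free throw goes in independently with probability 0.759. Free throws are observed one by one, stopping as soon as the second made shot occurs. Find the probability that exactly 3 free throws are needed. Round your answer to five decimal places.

Y = trial on which the second success occurs; negative binomial, r=2, p=0.759.
P(Y=3) = C(2,1) · p^2 · (1−p)^1
= 2 · 0.57608 · 0.241 = 0.2776710

0.27767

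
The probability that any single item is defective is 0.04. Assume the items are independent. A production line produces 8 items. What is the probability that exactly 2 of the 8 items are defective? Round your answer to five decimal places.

X ~ Binomial(n=8, p=0.04).
P(X=2) = C(8,2) · p^2 · (1−p)^6
= 28 · 0.0016 · 0.78276 = 0.0350675

0.03507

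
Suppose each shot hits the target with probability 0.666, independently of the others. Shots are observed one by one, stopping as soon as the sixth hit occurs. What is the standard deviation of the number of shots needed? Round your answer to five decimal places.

Y = total shots until the sixth success; negative binomial with r=6, p=0.666.
SD(Y) = √[r(1−p)/p²] = √(4.5180315) = 2.1255662

2.12557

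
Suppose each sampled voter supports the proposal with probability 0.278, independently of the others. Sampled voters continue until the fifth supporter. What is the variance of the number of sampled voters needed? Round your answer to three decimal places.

46.711

Y = total sampled voters until the fifth success; negative binomial with r=5, p=0.278.
Var(Y) = r(1−p)/p² = 5·0.722 / 0.278² = 46.71083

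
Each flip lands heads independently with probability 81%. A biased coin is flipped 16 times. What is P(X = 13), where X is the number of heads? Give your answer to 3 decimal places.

0.248

X ~ Binomial(n=16, p=0.81).
P(X=13) = C(16,13) · p^13 · (1−p)^3
= 560 · 0.064611 · 0.006859 = 0.24817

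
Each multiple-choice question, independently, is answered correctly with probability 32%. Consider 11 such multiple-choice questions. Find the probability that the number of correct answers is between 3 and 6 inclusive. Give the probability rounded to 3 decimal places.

0.705

X ~ Binomial(11, 0.32); P(3 ≤ X ≤ 6) = Σ C(11,k) p^k (1−p)^(11−k) over k:
  k=3: C(11,3)·0.32^3·0.68^8 = 0.24718
  k=4: C(11,4)·0.32^4·0.68^7 = 0.23264
  k=5: C(11,5)·0.32^5·0.68^6 = 0.15327
  k=6: C(11,6)·0.32^6·0.68^5 = 0.07213
Total = 0.70520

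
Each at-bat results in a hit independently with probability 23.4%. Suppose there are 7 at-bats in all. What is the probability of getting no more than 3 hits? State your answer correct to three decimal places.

X ~ Binomial(7, 0.234); P(X ≤ 3) = Σ C(7,k) p^k (1−p)^(7−k) over k:
  k=0: C(7,0)·0.234^0·0.766^7 = 0.15474
  k=1: C(7,1)·0.234^1·0.766^6 = 0.33089
  k=2: C(7,2)·0.234^2·0.766^5 = 0.30325
  k=3: C(7,3)·0.234^3·0.766^4 = 0.15439
Total = 0.94327

0.943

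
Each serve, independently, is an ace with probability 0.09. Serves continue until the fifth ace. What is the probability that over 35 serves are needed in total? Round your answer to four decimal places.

0.7968

Needing more than 35 serves ⇔ fewer than 5 successes in the first 35. With X ~ Binomial(35, 0.09), P(Y > 35) = P(X ≤ 4).
  k=0: C(35,0)·0.09^0·0.91^35 = 0.036851
  k=1: C(35,1)·0.09^1·0.91^34 = 0.127561
  k=2: C(35,2)·0.09^2·0.91^33 = 0.214471
  k=3: C(35,3)·0.09^3·0.91^32 = 0.233325
  k=4: C(35,4)·0.09^4·0.91^31 = 0.184609
P(X ≤ 4) = 0.796817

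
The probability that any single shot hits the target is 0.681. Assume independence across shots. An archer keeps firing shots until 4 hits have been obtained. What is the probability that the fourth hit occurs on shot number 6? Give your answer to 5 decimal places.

Y = trial on which the fourth success occurs; negative binomial, r=4, p=0.681.
P(Y=6) = C(5,3) · p^4 · (1−p)^2
= 10 · 0.21507 · 0.10176 = 0.2188617

0.21886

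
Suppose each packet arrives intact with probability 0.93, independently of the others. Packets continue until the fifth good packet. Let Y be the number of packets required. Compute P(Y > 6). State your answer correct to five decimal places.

0.06082

Needing more than 6 packets ⇔ fewer than 5 successes in the first 6. With X ~ Binomial(6, 0.93), P(Y > 6) = P(X ≤ 4).
  k=0: C(6,0)·0.93^0·0.07^6 = 0.0000001
  k=1: C(6,1)·0.93^1·0.07^5 = 0.0000094
  k=2: C(6,2)·0.93^2·0.07^4 = 0.0003115
  k=3: C(6,3)·0.93^3·0.07^3 = 0.0055179
  k=4: C(6,4)·0.93^4·0.07^2 = 0.0549818
P(X ≤ 4) = 0.0608207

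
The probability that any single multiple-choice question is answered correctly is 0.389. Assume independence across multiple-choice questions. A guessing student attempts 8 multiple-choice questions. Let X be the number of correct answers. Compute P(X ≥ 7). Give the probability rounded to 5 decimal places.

X ~ Binomial(8, 0.389); P(X ≥ 7) = Σ C(8,k) p^k (1−p)^(8−k) over k:
  k=7: C(8,7)·0.389^7·0.611^1 = 0.0065884
  k=8: C(8,8)·0.389^8·0.611^0 = 0.0005243
Total = 0.0071127

0.00711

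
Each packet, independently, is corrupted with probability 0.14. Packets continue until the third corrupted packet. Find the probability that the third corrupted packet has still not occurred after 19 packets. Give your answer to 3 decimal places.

0.491

Needing more than 19 packets ⇔ fewer than 3 successes in the first 19. With X ~ Binomial(19, 0.14), P(Y > 19) = P(X ≤ 2).
  k=0: C(19,0)·0.14^0·0.86^19 = 0.05695
  k=1: C(19,1)·0.14^1·0.86^18 = 0.17614
  k=2: C(19,2)·0.14^2·0.86^17 = 0.25806
P(X ≤ 2) = 0.49115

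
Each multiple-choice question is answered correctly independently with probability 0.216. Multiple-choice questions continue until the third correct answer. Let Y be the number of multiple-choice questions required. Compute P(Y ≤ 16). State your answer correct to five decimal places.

Finishing within 16 multiple-choice questions ⇔ at least 3 successes in the first 16. With X ~ Binomial(16, 0.216), P(Y ≤ 16) = 1 − P(X ≤ 2).
  k=0: C(16,0)·0.216^0·0.784^16 = 0.0203731
  k=1: C(16,1)·0.216^1·0.784^15 = 0.0898079
  k=2: C(16,2)·0.216^2·0.784^14 = 0.1855725
1 − 0.2957535 = 0.7042465

0.70425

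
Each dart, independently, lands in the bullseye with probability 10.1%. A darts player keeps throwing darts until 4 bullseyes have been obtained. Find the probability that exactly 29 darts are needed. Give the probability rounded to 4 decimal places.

Y = trial on which the fourth success occurs; negative binomial, r=4, p=0.101.
P(Y=29) = C(28,3) · p^4 · (1−p)^25
= 3276 · 0.00010406 · 0.069822 = 0.023802

0.0238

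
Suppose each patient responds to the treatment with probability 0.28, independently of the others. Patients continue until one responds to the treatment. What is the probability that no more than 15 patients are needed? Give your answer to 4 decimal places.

0.9928

Y = number of patients to the first success; geometric, p = 0.28.
P(Y ≤ 15) = 1 − (1−p)^15 = 1 − 0.007244 = 0.992756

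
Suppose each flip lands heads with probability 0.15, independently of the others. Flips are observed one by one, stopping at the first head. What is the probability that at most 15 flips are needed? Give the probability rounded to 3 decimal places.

Y = number of flips to the first success; geometric, p = 0.15.
P(Y ≤ 15) = 1 − (1−p)^15 = 1 − 0.08735 = 0.91265

0.913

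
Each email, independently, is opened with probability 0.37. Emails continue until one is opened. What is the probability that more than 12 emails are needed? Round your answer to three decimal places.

Y = number of emails to the first success; geometric, p = 0.37.
P(Y > 12) = P(first 12 all fail) = (1−p)^12 = 0.00391

0.004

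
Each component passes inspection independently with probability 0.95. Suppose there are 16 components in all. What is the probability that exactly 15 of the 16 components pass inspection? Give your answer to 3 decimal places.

X ~ Binomial(n=16, p=0.95).
P(X=15) = C(16,15) · p^15 · (1−p)^1
= 16 · 0.46329 · 0.05 = 0.37063

0.371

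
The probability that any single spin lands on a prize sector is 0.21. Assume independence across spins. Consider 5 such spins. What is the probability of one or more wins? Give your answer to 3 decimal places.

0.692

P(at least one) = 1 − P(none) = 1 − (1 − 0.21)^5
= 1 − 0.30771 = 0.69229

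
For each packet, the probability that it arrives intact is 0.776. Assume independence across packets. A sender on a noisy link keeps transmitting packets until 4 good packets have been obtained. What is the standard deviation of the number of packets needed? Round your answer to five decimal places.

1.21981

Y = total packets until the fourth success; negative binomial with r=4, p=0.776.
SD(Y) = √[r(1−p)/p²] = √(1.4879371) = 1.2198103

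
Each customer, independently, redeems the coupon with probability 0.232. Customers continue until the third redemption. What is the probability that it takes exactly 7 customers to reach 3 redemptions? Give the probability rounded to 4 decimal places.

Y = trial on which the third success occurs; negative binomial, r=3, p=0.232.
P(Y=7) = C(6,2) · p^3 · (1−p)^4
= 15 · 0.012487 · 0.34789 = 0.065163

0.0652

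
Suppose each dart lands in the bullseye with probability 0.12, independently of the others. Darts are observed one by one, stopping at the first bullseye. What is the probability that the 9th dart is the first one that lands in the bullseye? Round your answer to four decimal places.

Geometric (trials to first success), p = 0.12.
P(Y = 9) = (1−p)^8 · p = 0.35963 · 0.12 = 0.043156

0.0432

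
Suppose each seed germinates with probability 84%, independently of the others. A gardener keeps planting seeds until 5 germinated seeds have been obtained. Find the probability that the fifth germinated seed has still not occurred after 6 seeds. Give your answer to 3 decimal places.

0.247

Needing more than 6 seeds ⇔ fewer than 5 successes in the first 6. With X ~ Binomial(6, 0.84), P(Y > 6) = P(X ≤ 4).
  k=0: C(6,0)·0.84^0·0.16^6 = 0.00002
  k=1: C(6,1)·0.84^1·0.16^5 = 0.00053
  k=2: C(6,2)·0.84^2·0.16^4 = 0.00694
  k=3: C(6,3)·0.84^3·0.16^3 = 0.04855
  k=4: C(6,4)·0.84^4·0.16^2 = 0.19118
P(X ≤ 4) = 0.24722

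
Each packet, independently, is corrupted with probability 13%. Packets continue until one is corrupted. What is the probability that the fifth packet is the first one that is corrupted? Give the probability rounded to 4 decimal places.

0.0745

Geometric (trials to first success), p = 0.13.
P(Y = 5) = (1−p)^4 · p = 0.5729 · 0.13 = 0.074477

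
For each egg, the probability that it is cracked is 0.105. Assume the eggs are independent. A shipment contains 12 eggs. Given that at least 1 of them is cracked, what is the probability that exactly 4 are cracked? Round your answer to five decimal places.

X ~ Binomial(12, 0.105). Want P(X=4 | X≥1) = P(X=4) / P(X≥1).
P(X=4) = C(12,4)·0.105^4·0.895^8 = 0.0247712
P(X≥1) = 1 − 0.2641657 = 0.7358343
Ratio = 0.0247712 / 0.7358343 = 0.0336641

0.03366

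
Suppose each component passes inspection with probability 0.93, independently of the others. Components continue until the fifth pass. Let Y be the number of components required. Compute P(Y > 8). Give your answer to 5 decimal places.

0.00134

Needing more than 8 components ⇔ fewer than 5 successes in the first 8. With X ~ Binomial(8, 0.93), P(Y > 8) = P(X ≤ 4).
  k=0: C(8,0)·0.93^0·0.07^8 = 0.0000000
  k=1: C(8,1)·0.93^1·0.07^7 = 0.0000001
  k=2: C(8,2)·0.93^2·0.07^6 = 0.0000028
  k=3: C(8,3)·0.93^3·0.07^5 = 0.0000757
  k=4: C(8,4)·0.93^4·0.07^4 = 0.0012573
P(X ≤ 4) = 0.0013359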